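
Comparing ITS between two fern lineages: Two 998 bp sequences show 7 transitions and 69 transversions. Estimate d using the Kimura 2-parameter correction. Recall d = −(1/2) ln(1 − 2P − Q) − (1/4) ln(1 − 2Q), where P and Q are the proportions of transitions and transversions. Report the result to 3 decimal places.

P = 7/998 ≈ 0.007014 and Q = 69/998 ≈ 0.069138.
Under the Kimura two-parameter model, d = −½ ln(1 − 2P − Q) − ¼ ln(1 − 2Q).
1 − 2P − Q = 0.916834, giving −½ ln(0.916834) = 0.043414.
1 − 2Q = 0.861724, giving −¼ ln(0.861724) = 0.037205.
d = 0.043414 + 0.037205 = 0.080619.

0.081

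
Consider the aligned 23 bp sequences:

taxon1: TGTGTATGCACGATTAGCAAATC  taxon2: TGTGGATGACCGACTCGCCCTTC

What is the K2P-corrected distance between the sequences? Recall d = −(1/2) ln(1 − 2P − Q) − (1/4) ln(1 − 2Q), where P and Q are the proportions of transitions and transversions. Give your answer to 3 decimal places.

0.483

Of 23 sites, 1 differences are transitions and 7 are transversions, so P = 1/23 ≈ 0.043478 and Q = 7/23 ≈ 0.304348.
Under the Kimura two-parameter model, d = −½ ln(1 − 2P − Q) − ¼ ln(1 − 2Q).
1 − 2P − Q = 0.608696, giving −½ ln(0.608696) = 0.248218.
1 − 2Q = 0.391304, giving −¼ ln(0.391304) = 0.234568.
d = 0.248218 + 0.234568 = 0.482786.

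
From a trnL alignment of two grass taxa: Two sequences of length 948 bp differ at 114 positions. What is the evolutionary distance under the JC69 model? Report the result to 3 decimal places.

p = 114/948 ≈ 0.120253.
d = −(3/4) ln(1 − 4p/3) = −0.75 ln(1 − 0.160337) = −0.75 ln(0.839663)
  = −0.75 × (-0.174755) = 0.131066 substitutions/site.

0.131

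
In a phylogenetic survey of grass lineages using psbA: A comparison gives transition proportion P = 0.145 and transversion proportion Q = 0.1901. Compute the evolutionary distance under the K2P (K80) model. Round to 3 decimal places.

Under the Kimura two-parameter model, d = −½ ln(1 − 2P − Q) − ¼ ln(1 − 2Q).
1 − 2P − Q = 0.5199, giving −½ ln(0.5199) = 0.327059.
1 − 2Q = 0.6198, giving −¼ ln(0.6198) = 0.119590.
d = 0.327059 + 0.119590 = 0.446649.

0.447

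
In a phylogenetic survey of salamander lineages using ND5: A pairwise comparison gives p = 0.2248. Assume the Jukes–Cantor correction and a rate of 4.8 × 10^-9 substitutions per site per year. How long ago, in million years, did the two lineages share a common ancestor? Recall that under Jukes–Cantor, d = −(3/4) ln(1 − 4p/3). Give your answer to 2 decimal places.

d = −(3/4) ln(1 − 4p/3) = −0.75 ln(1 − 0.299733) = −0.75 ln(0.700267)
  = −0.75 × (-0.356294) = 0.267221 substitutions/site.
Under a molecular clock d = 2μt, so t = d/(2μ) = 0.267221 / (2 × 4.8 × 10^-9) = 27.84 million years.

27.84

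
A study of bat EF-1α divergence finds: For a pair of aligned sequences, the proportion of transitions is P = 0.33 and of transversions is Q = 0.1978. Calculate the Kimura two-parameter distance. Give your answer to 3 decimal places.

1.101

Under the Kimura two-parameter model, d = −½ ln(1 − 2P − Q) − ¼ ln(1 − 2Q).
1 − 2P − Q = 0.1422, giving −½ ln(0.1422) = 0.975260.
1 − 2Q = 0.6044, giving −¼ ln(0.6044) = 0.125880.
d = 0.975260 + 0.125880 = 1.101140.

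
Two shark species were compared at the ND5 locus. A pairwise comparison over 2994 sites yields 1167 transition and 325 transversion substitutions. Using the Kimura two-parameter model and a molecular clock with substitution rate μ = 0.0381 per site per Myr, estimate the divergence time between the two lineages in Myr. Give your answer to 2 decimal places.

P = 1167/2994 ≈ 0.38978 and Q = 325/2994 ≈ 0.10855.
Under the Kimura two-parameter model, d = −½ ln(1 − 2P − Q) − ¼ ln(1 − 2Q).
1 − 2P − Q = 0.11189, giving −½ ln(0.11189) = 1.095120.
1 − 2Q = 0.7829, giving −¼ ln(0.7829) = 0.061188.
d = 1.095120 + 0.061188 = 1.156308.
Under a molecular clock d = 2μt, so t = d/(2μ) = 1.156308 / (2 × 0.0381) = 15.17 Myr.

15.17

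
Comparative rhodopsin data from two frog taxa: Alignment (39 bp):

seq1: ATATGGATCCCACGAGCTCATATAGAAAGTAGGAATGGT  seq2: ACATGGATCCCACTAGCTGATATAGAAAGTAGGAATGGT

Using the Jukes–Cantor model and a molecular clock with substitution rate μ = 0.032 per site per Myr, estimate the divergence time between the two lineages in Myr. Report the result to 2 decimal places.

The sequences differ at 3 of 39 sites (2, 14, 19), so p = 3/39 ≈ 0.076923.
d = −(3/4) ln(1 − 4p/3) = −0.75 ln(1 − 0.102564) = −0.75 ln(0.897436)
  = −0.75 × (-0.108213) = 0.081160 substitutions/site.
Under a molecular clock d = 2μt, so t = d/(2μ) = 0.081160 / (2 × 0.032) = 1.27 Myr.

1.27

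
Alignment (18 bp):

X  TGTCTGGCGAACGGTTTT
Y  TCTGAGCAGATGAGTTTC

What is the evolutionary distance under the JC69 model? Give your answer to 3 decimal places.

0.824

The sequences differ at 9 of 18 sites (2, 4, 5, 7, 8, 11, 12, 13, 18), so p = 9/18 = 0.5.
d = −(3/4) ln(1 − 4p/3) = −0.75 ln(1 − 0.666667) = −0.75 ln(0.333333)
  = −0.75 × (-1.098613) = 0.823960 substitutions/site.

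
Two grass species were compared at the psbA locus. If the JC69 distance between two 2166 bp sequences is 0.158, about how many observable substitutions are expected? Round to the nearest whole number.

Invert JC69: p = (3/4)(1 − e^(−4d/3)) = 0.75 × (1 − e^(-0.210667)) = 0.75 × (1 − 0.810044) = 0.142467.
Expected differing sites = pL ≈ 0.142467 × 2166 = 308.583522 ≈ 309.

309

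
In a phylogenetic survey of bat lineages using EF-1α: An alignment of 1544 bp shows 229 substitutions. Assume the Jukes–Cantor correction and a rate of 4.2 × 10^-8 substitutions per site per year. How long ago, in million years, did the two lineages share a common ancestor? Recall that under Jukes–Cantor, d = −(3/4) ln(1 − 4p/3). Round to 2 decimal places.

1.97

p = 229/1544 ≈ 0.148316.
d = −(3/4) ln(1 − 4p/3) = −0.75 ln(1 − 0.197755) = −0.75 ln(0.802245)
  = −0.75 × (-0.220341) = 0.165256 substitutions/site.
Under a molecular clock d = 2μt, so t = d/(2μ) = 0.165256 / (2 × 4.2 × 10^-8) = 1.97 million years.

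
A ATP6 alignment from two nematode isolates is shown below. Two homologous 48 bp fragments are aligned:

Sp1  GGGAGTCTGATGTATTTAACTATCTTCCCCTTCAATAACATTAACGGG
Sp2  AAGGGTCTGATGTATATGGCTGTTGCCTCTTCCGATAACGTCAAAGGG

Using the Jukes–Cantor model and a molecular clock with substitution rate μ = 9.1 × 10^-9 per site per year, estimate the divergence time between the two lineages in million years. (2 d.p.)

26.34

The sequences differ at 17 of 48 sites, so p = 17/48 ≈ 0.354167.
d = −(3/4) ln(1 − 4p/3) = −0.75 ln(1 − 0.472223) = −0.75 ln(0.527777)
  = −0.75 × (-0.639081) = 0.479311 substitutions/site.
Under a molecular clock d = 2μt, so t = d/(2μ) = 0.479311 / (2 × 9.1 × 10^-9) = 26.34 million years.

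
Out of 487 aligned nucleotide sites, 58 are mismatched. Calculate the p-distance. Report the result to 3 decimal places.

0.119

p = 58/487 = 0.119096… ≈ 0.119 (to 3 d.p.).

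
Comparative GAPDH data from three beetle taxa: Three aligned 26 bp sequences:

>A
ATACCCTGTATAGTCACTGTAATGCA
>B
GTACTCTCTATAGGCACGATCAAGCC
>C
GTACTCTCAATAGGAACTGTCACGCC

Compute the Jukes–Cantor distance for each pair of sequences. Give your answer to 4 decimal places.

A–B: 9/26 sites differ → p ≈ 0.346154, d = −0.75 ln(1 − 0.461539) = 0.464280 ≈ 0.4643.
A–C: 9/26 sites differ → p ≈ 0.346154, d = −0.75 ln(1 − 0.461539) = 0.464280 ≈ 0.4643.
B–C: 5/26 sites differ → p ≈ 0.192308, d = −0.75 ln(1 − 0.256411) = 0.222200 ≈ 0.2222.

d(A,B) = 0.4643, d(A,C) = 0.4643, d(B,C) = 0.2222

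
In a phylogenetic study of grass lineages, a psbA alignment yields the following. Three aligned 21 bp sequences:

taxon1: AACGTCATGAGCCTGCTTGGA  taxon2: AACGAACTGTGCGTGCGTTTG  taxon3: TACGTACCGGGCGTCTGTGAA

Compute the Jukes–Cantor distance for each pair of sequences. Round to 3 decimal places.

d(taxon1,taxon2) = 0.635, d(taxon1,taxon3) = 0.756, d(taxon2,taxon3) = 0.635

taxon1–taxon2: 9/21 sites differ → p ≈ 0.428571, d = −0.75 ln(1 − 0.571428) = 0.635472 ≈ 0.635.
taxon1–taxon3: 10/21 sites differ → p ≈ 0.47619, d = −0.75 ln(1 − 0.63492) = 0.755729 ≈ 0.756.
taxon2–taxon3: 9/21 sites differ → p ≈ 0.428571, d = −0.75 ln(1 − 0.571428) = 0.635472 ≈ 0.635.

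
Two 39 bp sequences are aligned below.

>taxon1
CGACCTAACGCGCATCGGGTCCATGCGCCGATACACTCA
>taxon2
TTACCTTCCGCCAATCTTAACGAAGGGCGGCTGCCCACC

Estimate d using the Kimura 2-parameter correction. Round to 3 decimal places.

0.845

Of 39 sites, 3 differences are transitions and 16 are transversions, so P = 3/39 ≈ 0.076923 and Q = 16/39 ≈ 0.410256.
Under the Kimura two-parameter model, d = −½ ln(1 − 2P − Q) − ¼ ln(1 − 2Q).
1 − 2P − Q = 0.435898, giving −½ ln(0.435898) = 0.415174.
1 − 2Q = 0.179488, giving −¼ ln(0.179488) = 0.429412.
d = 0.415174 + 0.429412 = 0.844586.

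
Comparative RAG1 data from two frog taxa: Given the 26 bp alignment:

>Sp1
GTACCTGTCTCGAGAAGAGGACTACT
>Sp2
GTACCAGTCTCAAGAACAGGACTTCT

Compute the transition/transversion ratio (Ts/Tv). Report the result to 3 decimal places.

Transitions are A↔G and C↔T; transversions are all other mismatches.
Transitions: 1. Transversions: 3.
R = 1/3 = 0.333333… ≈ 0.333 (to 3 d.p.).

0.333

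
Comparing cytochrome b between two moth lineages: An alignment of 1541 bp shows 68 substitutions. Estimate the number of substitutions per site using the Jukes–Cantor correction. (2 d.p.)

0.05

p = 68/1541 ≈ 0.044127.
d = −(3/4) ln(1 − 4p/3) = −0.75 ln(1 − 0.058836) = −0.75 ln(0.941164)
  = −0.75 × (-0.060638) = 0.045479 substitutions/site.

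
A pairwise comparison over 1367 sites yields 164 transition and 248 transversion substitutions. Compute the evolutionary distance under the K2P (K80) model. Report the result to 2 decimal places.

P = 164/1367 ≈ 0.119971 and Q = 248/1367 ≈ 0.181419.
Under the Kimura two-parameter model, d = −½ ln(1 − 2P − Q) − ¼ ln(1 − 2Q).
1 − 2P − Q = 0.578639, giving −½ ln(0.578639) = 0.273538.
1 − 2Q = 0.637162, giving −¼ ln(0.637162) = 0.112683.
d = 0.273538 + 0.112683 = 0.386221.

0.39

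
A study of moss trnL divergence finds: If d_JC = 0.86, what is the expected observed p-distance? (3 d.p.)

p = (3/4)(1 − e^(−4d/3)) = 0.75 × (1 − e^(-1.146667)) = 0.75 × (1 − 0.317694) = 0.511730.

0.512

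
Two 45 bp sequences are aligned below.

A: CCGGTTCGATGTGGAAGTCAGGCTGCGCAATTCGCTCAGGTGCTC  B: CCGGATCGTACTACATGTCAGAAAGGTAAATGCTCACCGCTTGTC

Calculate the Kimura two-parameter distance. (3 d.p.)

0.738

Of 45 sites, 2 differences are transitions and 18 are transversions, so P = 2/45 ≈ 0.044444 and Q = 18/45 = 0.4.
Under the Kimura two-parameter model, d = −½ ln(1 − 2P − Q) − ¼ ln(1 − 2Q).
1 − 2P − Q = 0.511112, giving −½ ln(0.511112) = 0.335583.
1 − 2Q = 0.2, giving −¼ ln(0.2) = 0.402359.
d = 0.335583 + 0.402359 = 0.737942.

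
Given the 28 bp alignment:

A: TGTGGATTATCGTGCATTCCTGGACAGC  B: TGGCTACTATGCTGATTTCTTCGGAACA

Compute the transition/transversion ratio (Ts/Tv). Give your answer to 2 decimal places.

0.27

Transitions are A↔G and C↔T; transversions are all other mismatches.
Transitions: 3. Transversions: 11.
R = 3/11 = 0.272727… ≈ 0.27 (to 2 d.p.).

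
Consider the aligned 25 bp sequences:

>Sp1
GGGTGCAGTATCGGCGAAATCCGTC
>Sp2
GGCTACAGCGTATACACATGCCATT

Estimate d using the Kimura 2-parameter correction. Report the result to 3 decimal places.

0.968

Of 25 sites, 7 differences are transitions and 6 are transversions, so P = 7/25 = 0.28 and Q = 6/25 = 0.24.
Under the Kimura two-parameter model, d = −½ ln(1 − 2P − Q) − ¼ ln(1 − 2Q).
1 − 2P − Q = 0.2, giving −½ ln(0.2) = 0.804719.
1 − 2Q = 0.52, giving −¼ ln(0.52) = 0.163482.
d = 0.804719 + 0.163482 = 0.968201.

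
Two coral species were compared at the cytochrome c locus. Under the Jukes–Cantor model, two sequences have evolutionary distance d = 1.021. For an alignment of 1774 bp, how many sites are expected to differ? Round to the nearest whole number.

Invert JC69: p = (3/4)(1 − e^(−4d/3)) = 0.75 × (1 − e^(-1.361333)) = 0.75 × (1 − 0.256319) = 0.557761.
Expected differing sites = pL ≈ 0.557761 × 1774 = 989.468014 ≈ 989.

989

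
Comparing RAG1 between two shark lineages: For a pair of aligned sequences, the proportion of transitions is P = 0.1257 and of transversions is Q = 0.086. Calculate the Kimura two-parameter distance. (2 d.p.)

0.25

Under the Kimura two-parameter model, d = −½ ln(1 − 2P − Q) − ¼ ln(1 − 2Q).
1 − 2P − Q = 0.6626, giving −½ ln(0.6626) = 0.205792.
1 − 2Q = 0.828, giving −¼ ln(0.828) = 0.047186.
d = 0.205792 + 0.047186 = 0.252978.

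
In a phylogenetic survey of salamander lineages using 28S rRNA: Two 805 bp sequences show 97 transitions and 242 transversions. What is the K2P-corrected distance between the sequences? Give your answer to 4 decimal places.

P = 97/805 ≈ 0.120497 and Q = 242/805 ≈ 0.300621.
Under the Kimura two-parameter model, d = −½ ln(1 − 2P − Q) − ¼ ln(1 − 2Q).
1 − 2P − Q = 0.458385, giving −½ ln(0.458385) = 0.390023.
1 − 2Q = 0.398758, giving −¼ ln(0.398758) = 0.229850.
d = 0.390023 + 0.229850 = 0.619873.

0.6199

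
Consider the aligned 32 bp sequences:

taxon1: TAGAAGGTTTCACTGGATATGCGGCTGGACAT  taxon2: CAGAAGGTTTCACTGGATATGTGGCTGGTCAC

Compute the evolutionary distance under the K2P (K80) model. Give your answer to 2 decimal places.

Of 32 sites, 3 differences are transitions and 1 are transversions, so P = 3/32 = 0.09375 and Q = 1/32 = 0.03125.
Under the Kimura two-parameter model, d = −½ ln(1 − 2P − Q) − ¼ ln(1 − 2Q).
1 − 2P − Q = 0.78125, giving −½ ln(0.78125) = 0.123430.
1 − 2Q = 0.9375, giving −¼ ln(0.9375) = 0.016135.
d = 0.123430 + 0.016135 = 0.139565.

0.14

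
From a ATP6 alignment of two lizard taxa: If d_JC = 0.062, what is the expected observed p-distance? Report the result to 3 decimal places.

p = (3/4)(1 − e^(−4d/3)) = 0.75 × (1 − e^(-0.082667)) = 0.75 × (1 − 0.920658) = 0.059507.

0.060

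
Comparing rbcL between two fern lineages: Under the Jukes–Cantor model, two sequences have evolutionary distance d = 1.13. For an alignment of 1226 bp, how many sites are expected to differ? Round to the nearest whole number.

Invert JC69: p = (3/4)(1 − e^(−4d/3)) = 0.75 × (1 − e^(-1.506667)) = 0.75 × (1 − 0.221647) = 0.583765.
Expected differing sites = pL ≈ 0.583765 × 1226 = 715.69589 ≈ 716.

716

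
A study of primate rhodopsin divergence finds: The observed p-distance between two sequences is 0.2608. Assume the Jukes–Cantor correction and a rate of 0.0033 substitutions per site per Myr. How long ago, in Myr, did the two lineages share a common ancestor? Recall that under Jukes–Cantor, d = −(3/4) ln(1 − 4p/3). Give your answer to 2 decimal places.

48.56

d = −(3/4) ln(1 − 4p/3) = −0.75 ln(1 − 0.347733) = −0.75 ln(0.652267)
  = −0.75 × (-0.427301) = 0.320476 substitutions/site.
Under a molecular clock d = 2μt, so t = d/(2μ) = 0.320476 / (2 × 0.0033) = 48.56 Myr.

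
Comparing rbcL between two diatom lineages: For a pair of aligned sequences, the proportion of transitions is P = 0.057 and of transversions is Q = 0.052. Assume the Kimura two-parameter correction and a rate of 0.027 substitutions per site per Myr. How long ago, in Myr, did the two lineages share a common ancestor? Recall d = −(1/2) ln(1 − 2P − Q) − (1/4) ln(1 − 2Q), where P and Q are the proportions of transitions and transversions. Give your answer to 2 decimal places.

Under the Kimura two-parameter model, d = −½ ln(1 − 2P − Q) − ¼ ln(1 − 2Q).
1 − 2P − Q = 0.834, giving −½ ln(0.834) = 0.090761.
1 − 2Q = 0.896, giving −¼ ln(0.896) = 0.027454.
d = 0.090761 + 0.027454 = 0.118215.
Under a molecular clock d = 2μt, so t = d/(2μ) = 0.118215 / (2 × 0.027) = 2.19 Myr.

2.19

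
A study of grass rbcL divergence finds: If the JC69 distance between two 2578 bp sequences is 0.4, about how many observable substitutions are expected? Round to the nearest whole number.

799

Invert JC69: p = (3/4)(1 − e^(−4d/3)) = 0.75 × (1 − e^(-0.533333)) = 0.75 × (1 − 0.586646) = 0.310016.
Expected differing sites = pL ≈ 0.310016 × 2578 = 799.221248 ≈ 799.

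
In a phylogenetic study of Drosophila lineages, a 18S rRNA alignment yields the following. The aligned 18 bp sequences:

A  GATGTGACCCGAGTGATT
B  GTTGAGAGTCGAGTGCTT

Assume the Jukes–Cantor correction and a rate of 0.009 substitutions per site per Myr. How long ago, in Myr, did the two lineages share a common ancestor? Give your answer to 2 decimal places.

19.28

The sequences differ at 5 of 18 sites (2, 5, 8, 9, 16), so p = 5/18 ≈ 0.277778.
d = −(3/4) ln(1 − 4p/3) = −0.75 ln(1 − 0.370371) = −0.75 ln(0.629629)
  = −0.75 × (-0.462625) = 0.346969 substitutions/site.
Under a molecular clock d = 2μt, so t = d/(2μ) = 0.346969 / (2 × 0.009) = 19.28 Myr.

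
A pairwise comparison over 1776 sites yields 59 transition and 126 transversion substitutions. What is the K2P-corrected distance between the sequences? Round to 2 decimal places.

P = 59/1776 ≈ 0.033221 and Q = 126/1776 ≈ 0.070946.
Under the Kimura two-parameter model, d = −½ ln(1 − 2P − Q) − ¼ ln(1 − 2Q).
1 − 2P − Q = 0.862612, giving −½ ln(0.862612) = 0.073895.
1 − 2Q = 0.858108, giving −¼ ln(0.858108) = 0.038256.
d = 0.073895 + 0.038256 = 0.112151.

0.11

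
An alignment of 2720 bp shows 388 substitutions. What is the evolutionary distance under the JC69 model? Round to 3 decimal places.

p = 388/2720 ≈ 0.142647.
d = −(3/4) ln(1 − 4p/3) = −0.75 ln(1 − 0.190196) = −0.75 ln(0.809804)
  = −0.75 × (-0.210963) = 0.158222 substitutions/site.

0.158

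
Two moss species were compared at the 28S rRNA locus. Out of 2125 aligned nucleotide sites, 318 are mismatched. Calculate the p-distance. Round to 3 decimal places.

p = 318/2125 = 0.149647… ≈ 0.150 (to 3 d.p.).

0.150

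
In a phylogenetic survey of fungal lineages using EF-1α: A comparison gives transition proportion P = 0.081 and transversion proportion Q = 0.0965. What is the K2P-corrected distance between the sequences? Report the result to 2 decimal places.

Under the Kimura two-parameter model, d = −½ ln(1 − 2P − Q) − ¼ ln(1 − 2Q).
1 − 2P − Q = 0.7415, giving −½ ln(0.7415) = 0.149540.
1 − 2Q = 0.807, giving −¼ ln(0.807) = 0.053608.
d = 0.149540 + 0.053608 = 0.203148.

0.20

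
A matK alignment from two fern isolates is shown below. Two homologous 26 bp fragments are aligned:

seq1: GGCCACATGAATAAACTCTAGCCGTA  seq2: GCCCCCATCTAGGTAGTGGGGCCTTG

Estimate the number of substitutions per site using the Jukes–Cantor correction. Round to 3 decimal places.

The sequences differ at 13 of 26 sites, so p = 13/26 = 0.5.
d = −(3/4) ln(1 − 4p/3) = −0.75 ln(1 − 0.666667) = −0.75 ln(0.333333)
  = −0.75 × (-1.098613) = 0.823960 substitutions/site.

0.824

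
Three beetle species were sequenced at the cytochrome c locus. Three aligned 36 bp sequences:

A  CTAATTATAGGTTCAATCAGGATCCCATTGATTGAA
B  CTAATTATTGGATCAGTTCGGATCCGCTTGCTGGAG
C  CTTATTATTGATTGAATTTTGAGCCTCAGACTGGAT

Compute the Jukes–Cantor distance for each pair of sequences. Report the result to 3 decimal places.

d(A,B) = 0.347, d(A,C) = 0.673, d(B,C) = 0.493

A–B: 10/36 sites differ → p ≈ 0.277778, d = −0.75 ln(1 − 0.370371) = 0.346968 ≈ 0.347.
A–C: 16/36 sites differ → p ≈ 0.444444, d = −0.75 ln(1 − 0.592592) = 0.673455 ≈ 0.673.
B–C: 13/36 sites differ → p ≈ 0.361111, d = −0.75 ln(1 − 0.481481) = 0.492584 ≈ 0.493.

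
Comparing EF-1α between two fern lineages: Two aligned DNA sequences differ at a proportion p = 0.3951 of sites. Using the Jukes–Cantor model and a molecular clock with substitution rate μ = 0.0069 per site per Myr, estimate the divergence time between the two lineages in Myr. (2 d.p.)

40.67

d = −(3/4) ln(1 − 4p/3) = −0.75 ln(1 − 0.5268) = −0.75 ln(0.4732)
  = −0.75 × (-0.748237) = 0.561178 substitutions/site.
Under a molecular clock d = 2μt, so t = d/(2μ) = 0.561178 / (2 × 0.0069) = 40.67 Myr.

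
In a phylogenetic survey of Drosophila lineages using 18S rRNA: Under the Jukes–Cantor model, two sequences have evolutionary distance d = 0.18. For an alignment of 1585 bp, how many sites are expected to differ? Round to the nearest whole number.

254

Invert JC69: p = (3/4)(1 − e^(−4d/3)) = 0.75 × (1 − e^(-0.24)) = 0.75 × (1 − 0.786628) = 0.160029.
Expected differing sites = pL ≈ 0.160029 × 1585 = 253.645965 ≈ 254.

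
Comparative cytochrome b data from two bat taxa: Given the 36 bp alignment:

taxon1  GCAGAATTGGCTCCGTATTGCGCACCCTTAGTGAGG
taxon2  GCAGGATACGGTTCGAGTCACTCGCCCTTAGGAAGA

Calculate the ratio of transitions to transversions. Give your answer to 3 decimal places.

Transitions are A↔G and C↔T; transversions are all other mismatches.
Transitions: 8. Transversions: 6.
R = 8/6 = 1.333333… ≈ 1.333 (to 3 d.p.).

1.333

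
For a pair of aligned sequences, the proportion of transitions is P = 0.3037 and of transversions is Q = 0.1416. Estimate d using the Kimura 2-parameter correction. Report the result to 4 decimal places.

0.7744

Under the Kimura two-parameter model, d = −½ ln(1 − 2P − Q) − ¼ ln(1 − 2Q).
1 − 2P − Q = 0.251, giving −½ ln(0.251) = 0.691151.
1 − 2Q = 0.7168, giving −¼ ln(0.7168) = 0.083240.
d = 0.691151 + 0.083240 = 0.774391.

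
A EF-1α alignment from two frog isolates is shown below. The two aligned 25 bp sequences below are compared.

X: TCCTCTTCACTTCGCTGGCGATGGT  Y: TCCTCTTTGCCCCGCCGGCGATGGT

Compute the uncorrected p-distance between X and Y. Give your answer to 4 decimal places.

0.2000

The sequences differ at 5 of 25 positions (sites 8, 9, 11, 12, 16).
p = 5/25 = 0.2000.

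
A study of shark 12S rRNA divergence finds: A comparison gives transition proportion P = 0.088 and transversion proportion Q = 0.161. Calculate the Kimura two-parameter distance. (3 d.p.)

0.303

Under the Kimura two-parameter model, d = −½ ln(1 − 2P − Q) − ¼ ln(1 − 2Q).
1 − 2P − Q = 0.663, giving −½ ln(0.663) = 0.205490.
1 − 2Q = 0.678, giving −¼ ln(0.678) = 0.097152.
d = 0.205490 + 0.097152 = 0.302642.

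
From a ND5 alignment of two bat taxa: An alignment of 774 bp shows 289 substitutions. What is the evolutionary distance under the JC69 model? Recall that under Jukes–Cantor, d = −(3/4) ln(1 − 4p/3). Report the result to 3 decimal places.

0.517

p = 289/774 ≈ 0.373385.
d = −(3/4) ln(1 − 4p/3) = −0.75 ln(1 − 0.497847) = −0.75 ln(0.502153)
  = −0.75 × (-0.688850) = 0.516638 substitutions/site.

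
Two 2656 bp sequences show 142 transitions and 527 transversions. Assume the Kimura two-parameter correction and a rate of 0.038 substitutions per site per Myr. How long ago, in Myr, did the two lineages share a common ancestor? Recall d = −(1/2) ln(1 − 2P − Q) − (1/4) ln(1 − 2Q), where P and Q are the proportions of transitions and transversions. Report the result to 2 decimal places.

P = 142/2656 ≈ 0.053464 and Q = 527/2656 ≈ 0.198419.
Under the Kimura two-parameter model, d = −½ ln(1 − 2P − Q) − ¼ ln(1 − 2Q).
1 − 2P − Q = 0.694653, giving −½ ln(0.694653) = 0.182171.
1 − 2Q = 0.603162, giving −¼ ln(0.603162) = 0.126392.
d = 0.182171 + 0.126392 = 0.308563.
Under a molecular clock d = 2μt, so t = d/(2μ) = 0.308563 / (2 × 0.038) = 4.06 Myr.

4.06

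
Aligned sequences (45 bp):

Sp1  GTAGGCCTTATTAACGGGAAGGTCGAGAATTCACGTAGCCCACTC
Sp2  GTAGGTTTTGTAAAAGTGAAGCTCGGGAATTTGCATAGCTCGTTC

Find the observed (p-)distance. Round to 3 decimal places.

0.311

The sequences differ at 14 of 45 positions.
p = 14/45 = 0.311111… ≈ 0.311 (to 3 d.p.).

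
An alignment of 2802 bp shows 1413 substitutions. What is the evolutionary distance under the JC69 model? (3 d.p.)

p = 1413/2802 ≈ 0.504283.
d = −(3/4) ln(1 − 4p/3) = −0.75 ln(1 − 0.672377) = −0.75 ln(0.327623)
  = −0.75 × (-1.115892) = 0.836919 substitutions/site.

0.837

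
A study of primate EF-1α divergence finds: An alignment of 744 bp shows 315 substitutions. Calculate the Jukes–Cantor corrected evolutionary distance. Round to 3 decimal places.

p = 315/744 ≈ 0.423387.
d = −(3/4) ln(1 − 4p/3) = −0.75 ln(1 − 0.564516) = −0.75 ln(0.435484)
  = −0.75 × (-0.831297) = 0.623473 substitutions/site.

0.623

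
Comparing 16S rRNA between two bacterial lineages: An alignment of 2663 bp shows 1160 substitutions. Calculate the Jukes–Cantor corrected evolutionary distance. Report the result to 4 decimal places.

0.6521

p = 1160/2663 ≈ 0.435599.
d = −(3/4) ln(1 − 4p/3) = −0.75 ln(1 − 0.580799) = −0.75 ln(0.419201)
  = −0.75 × (-0.869405) = 0.652054 substitutions/site.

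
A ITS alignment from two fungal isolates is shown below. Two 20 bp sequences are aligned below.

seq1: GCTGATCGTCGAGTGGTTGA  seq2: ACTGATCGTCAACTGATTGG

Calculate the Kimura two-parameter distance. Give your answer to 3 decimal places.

Of 20 sites, 4 differences are transitions and 1 are transversions, so P = 4/20 = 0.2 and Q = 1/20 = 0.05.
Under the Kimura two-parameter model, d = −½ ln(1 − 2P − Q) − ¼ ln(1 − 2Q).
1 − 2P − Q = 0.55, giving −½ ln(0.55) = 0.298919.
1 − 2Q = 0.9, giving −¼ ln(0.9) = 0.026340.
d = 0.298919 + 0.026340 = 0.325259.

0.325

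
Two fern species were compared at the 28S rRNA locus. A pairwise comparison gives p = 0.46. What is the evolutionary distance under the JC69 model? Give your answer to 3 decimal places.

0.713

d = −(3/4) ln(1 − 4p/3) = −0.75 ln(1 − 0.613333) = −0.75 ln(0.386667)
  = −0.75 × (-0.950191) = 0.712643 substitutions/site.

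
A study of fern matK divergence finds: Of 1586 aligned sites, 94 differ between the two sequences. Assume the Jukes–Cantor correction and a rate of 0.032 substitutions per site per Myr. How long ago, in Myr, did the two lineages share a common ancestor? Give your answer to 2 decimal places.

p = 94/1586 ≈ 0.059269.
d = −(3/4) ln(1 − 4p/3) = −0.75 ln(1 − 0.079025) = −0.75 ln(0.920975)
  = −0.75 × (-0.082322) = 0.061742 substitutions/site.
Under a molecular clock d = 2μt, so t = d/(2μ) = 0.061742 / (2 × 0.032) = 0.96 Myr.

0.96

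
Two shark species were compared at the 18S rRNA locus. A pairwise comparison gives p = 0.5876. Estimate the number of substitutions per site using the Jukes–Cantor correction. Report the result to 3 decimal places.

1.148

d = −(3/4) ln(1 − 4p/3) = −0.75 ln(1 − 0.783467) = −0.75 ln(0.216533)
  = −0.75 × (-1.530012) = 1.147509 substitutions/site.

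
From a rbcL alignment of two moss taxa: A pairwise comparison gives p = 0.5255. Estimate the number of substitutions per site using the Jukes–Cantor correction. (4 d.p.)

d = −(3/4) ln(1 − 4p/3) = −0.75 ln(1 − 0.700667) = −0.75 ln(0.299333)
  = −0.75 × (-1.206199) = 0.904649 substitutions/site.

0.9046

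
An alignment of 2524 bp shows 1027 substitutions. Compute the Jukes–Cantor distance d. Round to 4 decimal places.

p = 1027/2524 ≈ 0.406894.
d = −(3/4) ln(1 − 4p/3) = −0.75 ln(1 − 0.542525) = −0.75 ln(0.457475)
  = −0.75 × (-0.782033) = 0.586525 substitutions/site.

0.5865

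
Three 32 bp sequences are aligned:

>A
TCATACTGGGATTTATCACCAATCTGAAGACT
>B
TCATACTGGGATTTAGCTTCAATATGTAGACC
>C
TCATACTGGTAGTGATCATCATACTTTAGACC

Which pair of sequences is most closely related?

A–B: 6/32 differ, p = 0.188, d = 0.216.
A–C: 9/32 differ, p = 0.281, d = 0.353.
B–C: 9/32 differ, p = 0.281, d = 0.353.
The smallest distance is between A and B.

A and B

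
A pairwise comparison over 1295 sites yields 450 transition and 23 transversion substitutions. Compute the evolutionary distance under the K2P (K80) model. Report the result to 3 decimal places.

P = 450/1295 ≈ 0.34749 and Q = 23/1295 ≈ 0.017761.
Under the Kimura two-parameter model, d = −½ ln(1 − 2P − Q) − ¼ ln(1 − 2Q).
1 − 2P − Q = 0.287259, giving −½ ln(0.287259) = 0.623686.
1 − 2Q = 0.964478, giving −¼ ln(0.964478) = 0.009042.
d = 0.623686 + 0.009042 = 0.632728.

0.633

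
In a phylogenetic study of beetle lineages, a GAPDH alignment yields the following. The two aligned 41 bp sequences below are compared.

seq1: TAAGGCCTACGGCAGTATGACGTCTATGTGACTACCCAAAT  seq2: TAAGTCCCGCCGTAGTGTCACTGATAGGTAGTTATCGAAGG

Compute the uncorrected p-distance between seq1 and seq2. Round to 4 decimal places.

The sequences differ at 18 of 41 positions.
p = 18/41 = 0.439024… ≈ 0.4390 (to 4 d.p.).

0.4390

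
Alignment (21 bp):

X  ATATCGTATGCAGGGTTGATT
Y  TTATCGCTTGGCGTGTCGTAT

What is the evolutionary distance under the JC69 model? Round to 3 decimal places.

0.635

The sequences differ at 9 of 21 sites (1, 7, 8, 11, 12, 14, 17, 19, 20), so p = 9/21 ≈ 0.428571.
d = −(3/4) ln(1 − 4p/3) = −0.75 ln(1 − 0.571428) = −0.75 ln(0.428572)
  = −0.75 × (-0.847297) = 0.635473 substitutions/site.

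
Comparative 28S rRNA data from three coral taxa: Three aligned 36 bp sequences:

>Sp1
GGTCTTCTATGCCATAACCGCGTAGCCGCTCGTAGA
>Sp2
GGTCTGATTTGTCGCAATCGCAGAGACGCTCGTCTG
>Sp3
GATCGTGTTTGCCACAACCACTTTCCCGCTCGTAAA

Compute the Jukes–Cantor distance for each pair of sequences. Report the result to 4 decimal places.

d(Sp1,Sp2) = 0.4926, d(Sp1,Sp3) = 0.3470, d(Sp2,Sp3) = 0.6735

Sp1–Sp2: 13/36 sites differ → p ≈ 0.361111, d = −0.75 ln(1 − 0.481481) = 0.492584 ≈ 0.4926.
Sp1–Sp3: 10/36 sites differ → p ≈ 0.277778, d = −0.75 ln(1 − 0.370371) = 0.346968 ≈ 0.3470.
Sp2–Sp3: 16/36 sites differ → p ≈ 0.444444, d = −0.75 ln(1 − 0.592592) = 0.673455 ≈ 0.6735.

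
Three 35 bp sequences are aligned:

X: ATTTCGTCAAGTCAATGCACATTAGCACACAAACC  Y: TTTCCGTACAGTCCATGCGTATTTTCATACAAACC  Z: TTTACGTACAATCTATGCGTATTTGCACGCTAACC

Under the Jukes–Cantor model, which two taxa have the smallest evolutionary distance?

X–Y: 10/35 differ, p = 0.286, d = 0.360.
X–Z: 11/35 differ, p = 0.314, d = 0.407.
Y–Z: 7/35 differ, p = 0.200, d = 0.233.
The smallest distance is between Y and Z.

Y and Z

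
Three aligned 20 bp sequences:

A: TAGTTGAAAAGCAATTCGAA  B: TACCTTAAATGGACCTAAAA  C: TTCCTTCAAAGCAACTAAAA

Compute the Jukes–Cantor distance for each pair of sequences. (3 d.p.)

d(A,B) = 0.687, d(A,C) = 0.572, d(B,C) = 0.304

A–B: 9/20 sites differ → p = 0.45, d = −0.75 ln(1 − 0.6) = 0.687218 ≈ 0.687.
A–C: 8/20 sites differ → p = 0.4, d = −0.75 ln(1 − 0.533333) = 0.571605 ≈ 0.572.
B–C: 5/20 sites differ → p = 0.25, d = −0.75 ln(1 − 0.333333) = 0.304098 ≈ 0.304.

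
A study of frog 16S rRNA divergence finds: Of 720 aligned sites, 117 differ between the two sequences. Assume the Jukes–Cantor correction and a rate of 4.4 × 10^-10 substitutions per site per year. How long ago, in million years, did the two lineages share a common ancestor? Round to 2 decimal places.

p = 117/720 = 0.1625.
d = −(3/4) ln(1 − 4p/3) = −0.75 ln(1 − 0.216667) = −0.75 ln(0.783333)
  = −0.75 × (-0.244197) = 0.183148 substitutions/site.
Under a molecular clock d = 2μt, so t = d/(2μ) = 0.183148 / (2 × 4.4 × 10^-10) = 208.12 million years.

208.12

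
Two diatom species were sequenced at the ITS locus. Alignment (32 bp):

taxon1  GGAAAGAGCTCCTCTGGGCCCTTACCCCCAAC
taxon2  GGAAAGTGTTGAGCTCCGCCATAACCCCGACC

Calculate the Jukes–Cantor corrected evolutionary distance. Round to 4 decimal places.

0.4598

The sequences differ at 11 of 32 sites, so p = 11/32 = 0.34375.
d = −(3/4) ln(1 − 4p/3) = −0.75 ln(1 − 0.458333) = −0.75 ln(0.541667)
  = −0.75 × (-0.613104) = 0.459828 substitutions/site.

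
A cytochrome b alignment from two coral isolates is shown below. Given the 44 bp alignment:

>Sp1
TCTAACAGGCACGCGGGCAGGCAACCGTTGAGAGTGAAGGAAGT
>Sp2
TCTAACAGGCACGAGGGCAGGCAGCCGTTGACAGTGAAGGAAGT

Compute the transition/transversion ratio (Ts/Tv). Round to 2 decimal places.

0.50

Transitions are A↔G and C↔T; transversions are all other mismatches.
Transitions: 1. Transversions: 2.
R = 1/2 = 0.50.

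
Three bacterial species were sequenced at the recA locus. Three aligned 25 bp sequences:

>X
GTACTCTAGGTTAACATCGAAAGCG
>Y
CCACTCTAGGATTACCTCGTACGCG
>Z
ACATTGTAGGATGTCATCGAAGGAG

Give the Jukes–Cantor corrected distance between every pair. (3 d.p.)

X–Y: 7/25 sites differ → p = 0.28, d = −0.75 ln(1 − 0.373333) = 0.350505 ≈ 0.351.
X–Z: 9/25 sites differ → p = 0.36, d = −0.75 ln(1 − 0.48) = 0.490445 ≈ 0.490.
Y–Z: 9/25 sites differ → p = 0.36, d = −0.75 ln(1 − 0.48) = 0.490445 ≈ 0.490.

d(X,Y) = 0.351, d(X,Z) = 0.490, d(Y,Z) = 0.490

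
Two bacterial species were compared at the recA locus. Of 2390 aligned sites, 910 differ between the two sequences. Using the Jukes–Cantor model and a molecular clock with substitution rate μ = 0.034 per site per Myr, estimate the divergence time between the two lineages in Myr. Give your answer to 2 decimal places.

7.82

p = 910/2390 ≈ 0.380753.
d = −(3/4) ln(1 − 4p/3) = −0.75 ln(1 − 0.507671) = −0.75 ln(0.492329)
  = −0.75 × (-0.708608) = 0.531456 substitutions/site.
Under a molecular clock d = 2μt, so t = d/(2μ) = 0.531456 / (2 × 0.034) = 7.82 Myr.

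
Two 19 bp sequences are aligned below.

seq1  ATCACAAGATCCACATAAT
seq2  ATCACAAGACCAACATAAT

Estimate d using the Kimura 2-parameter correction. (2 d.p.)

0.11

Of 19 sites, 1 differences are transitions and 1 are transversions, so P = 1/19 ≈ 0.052632 and Q = 1/19 ≈ 0.052632.
Under the Kimura two-parameter model, d = −½ ln(1 − 2P − Q) − ¼ ln(1 − 2Q).
1 − 2P − Q = 0.842104, giving −½ ln(0.842104) = 0.085926.
1 − 2Q = 0.894736, giving −¼ ln(0.894736) = 0.027807.
d = 0.085926 + 0.027807 = 0.113733.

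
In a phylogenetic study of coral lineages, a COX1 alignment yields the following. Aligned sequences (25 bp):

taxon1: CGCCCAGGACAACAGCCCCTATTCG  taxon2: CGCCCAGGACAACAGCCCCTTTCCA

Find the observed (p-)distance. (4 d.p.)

The sequences differ at 3 of 25 positions (sites 21, 23, 25).
p = 3/25 = 0.1200.

0.1200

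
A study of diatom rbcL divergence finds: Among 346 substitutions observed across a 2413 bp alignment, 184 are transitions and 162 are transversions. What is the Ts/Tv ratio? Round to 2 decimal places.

R = 184/162 = 1.135802… ≈ 1.14 (to 2 d.p.).

1.14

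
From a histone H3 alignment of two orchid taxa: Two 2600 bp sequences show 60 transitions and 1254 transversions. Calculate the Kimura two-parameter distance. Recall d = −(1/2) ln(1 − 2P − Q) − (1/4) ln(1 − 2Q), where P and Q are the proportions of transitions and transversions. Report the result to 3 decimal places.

P = 60/2600 ≈ 0.023077 and Q = 1254/2600 ≈ 0.482308.
Under the Kimura two-parameter model, d = −½ ln(1 − 2P − Q) − ¼ ln(1 − 2Q).
1 − 2P − Q = 0.471538, giving −½ ln(0.471538) = 0.375878.
1 − 2Q = 0.035384, giving −¼ ln(0.035384) = 0.835374.
d = 0.375878 + 0.835374 = 1.211252.

1.211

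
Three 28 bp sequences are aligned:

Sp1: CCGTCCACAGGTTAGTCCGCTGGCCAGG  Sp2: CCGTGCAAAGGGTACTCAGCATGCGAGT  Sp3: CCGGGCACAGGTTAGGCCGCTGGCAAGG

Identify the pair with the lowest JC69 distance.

Sp1 and Sp3

Sp1–Sp2: 9/28 differ, p = 0.321, d = 0.420.
Sp1–Sp3: 4/28 differ, p = 0.143, d = 0.158.
Sp2–Sp3: 10/28 differ, p = 0.357, d = 0.485.
The smallest distance is between Sp1 and Sp3.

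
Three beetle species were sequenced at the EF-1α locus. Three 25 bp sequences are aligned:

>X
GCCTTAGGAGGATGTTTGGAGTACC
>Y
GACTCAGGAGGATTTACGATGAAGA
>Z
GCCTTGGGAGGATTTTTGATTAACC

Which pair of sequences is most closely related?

X–Y: 10/25 differ, p = 0.400, d = 0.572.
X–Z: 6/25 differ, p = 0.240, d = 0.289.
Y–Z: 8/25 differ, p = 0.320, d = 0.417.
The smallest distance is between X and Z.

X and Z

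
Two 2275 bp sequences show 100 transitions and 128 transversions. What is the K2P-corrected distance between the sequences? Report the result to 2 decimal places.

P = 100/2275 ≈ 0.043956 and Q = 128/2275 ≈ 0.056264.
Under the Kimura two-parameter model, d = −½ ln(1 − 2P − Q) − ¼ ln(1 − 2Q).
1 − 2P − Q = 0.855824, giving −½ ln(0.855824) = 0.077845.
1 − 2Q = 0.887472, giving −¼ ln(0.887472) = 0.029845.
d = 0.077845 + 0.029845 = 0.107690.

0.11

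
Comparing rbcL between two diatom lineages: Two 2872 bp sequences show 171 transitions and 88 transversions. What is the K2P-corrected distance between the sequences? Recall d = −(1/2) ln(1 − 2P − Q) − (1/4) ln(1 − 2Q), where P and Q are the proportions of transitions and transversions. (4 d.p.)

P = 171/2872 ≈ 0.05954 and Q = 88/2872 ≈ 0.030641.
Under the Kimura two-parameter model, d = −½ ln(1 − 2P − Q) − ¼ ln(1 − 2Q).
1 − 2P − Q = 0.850279, giving −½ ln(0.850279) = 0.081095.
1 − 2Q = 0.938718, giving −¼ ln(0.938718) = 0.015810.
d = 0.081095 + 0.015810 = 0.096905.

0.0969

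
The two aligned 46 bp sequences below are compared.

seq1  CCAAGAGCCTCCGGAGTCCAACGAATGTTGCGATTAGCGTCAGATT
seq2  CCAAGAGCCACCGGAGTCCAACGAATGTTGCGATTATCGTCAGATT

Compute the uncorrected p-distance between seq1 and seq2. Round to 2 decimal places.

0.04

The sequences differ at 2 of 46 positions (sites 10, 37).
p = 2/46 = 0.043478… ≈ 0.04 (to 2 d.p.).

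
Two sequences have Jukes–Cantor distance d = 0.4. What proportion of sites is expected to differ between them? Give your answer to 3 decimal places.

p = (3/4)(1 − e^(−4d/3)) = 0.75 × (1 − e^(-0.533333)) = 0.75 × (1 − 0.586646) = 0.310016.

0.310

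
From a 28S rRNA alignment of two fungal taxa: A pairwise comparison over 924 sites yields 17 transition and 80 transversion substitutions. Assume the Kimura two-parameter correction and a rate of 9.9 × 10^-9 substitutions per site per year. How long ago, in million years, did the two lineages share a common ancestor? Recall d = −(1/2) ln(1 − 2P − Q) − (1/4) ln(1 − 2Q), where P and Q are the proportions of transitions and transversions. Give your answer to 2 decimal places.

P = 17/924 ≈ 0.018398 and Q = 80/924 ≈ 0.08658.
Under the Kimura two-parameter model, d = −½ ln(1 − 2P − Q) − ¼ ln(1 − 2Q).
1 − 2P − Q = 0.876624, giving −½ ln(0.876624) = 0.065839.
1 − 2Q = 0.82684, giving −¼ ln(0.82684) = 0.047536.
d = 0.065839 + 0.047536 = 0.113375.
Under a molecular clock d = 2μt, so t = d/(2μ) = 0.113375 / (2 × 9.9 × 10^-9) = 5.73 million years.

5.73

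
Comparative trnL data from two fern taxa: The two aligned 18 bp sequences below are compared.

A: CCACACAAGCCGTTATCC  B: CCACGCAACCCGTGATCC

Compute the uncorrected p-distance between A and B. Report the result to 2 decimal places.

0.17

The sequences differ at 3 of 18 positions (sites 5, 9, 14).
p = 3/18 = 0.166666… ≈ 0.17 (to 2 d.p.).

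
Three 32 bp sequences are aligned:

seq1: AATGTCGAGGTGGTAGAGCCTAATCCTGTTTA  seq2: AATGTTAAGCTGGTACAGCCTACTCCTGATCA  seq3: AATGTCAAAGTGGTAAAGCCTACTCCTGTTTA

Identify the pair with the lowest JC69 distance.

seq1–seq2: 7/32 differ, p = 0.219, d = 0.259.
seq1–seq3: 4/32 differ, p = 0.125, d = 0.137.
seq2–seq3: 6/32 differ, p = 0.188, d = 0.216.
The smallest distance is between seq1 and seq3.

seq1 and seq3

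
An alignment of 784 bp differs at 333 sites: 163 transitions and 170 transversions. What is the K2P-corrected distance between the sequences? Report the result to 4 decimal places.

0.6429

P = 163/784 ≈ 0.207908 and Q = 170/784 ≈ 0.216837.
Under the Kimura two-parameter model, d = −½ ln(1 − 2P − Q) − ¼ ln(1 − 2Q).
1 − 2P − Q = 0.367347, giving −½ ln(0.367347) = 0.500724.
1 − 2Q = 0.566326, giving −¼ ln(0.566326) = 0.142146.
d = 0.500724 + 0.142146 = 0.642870.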